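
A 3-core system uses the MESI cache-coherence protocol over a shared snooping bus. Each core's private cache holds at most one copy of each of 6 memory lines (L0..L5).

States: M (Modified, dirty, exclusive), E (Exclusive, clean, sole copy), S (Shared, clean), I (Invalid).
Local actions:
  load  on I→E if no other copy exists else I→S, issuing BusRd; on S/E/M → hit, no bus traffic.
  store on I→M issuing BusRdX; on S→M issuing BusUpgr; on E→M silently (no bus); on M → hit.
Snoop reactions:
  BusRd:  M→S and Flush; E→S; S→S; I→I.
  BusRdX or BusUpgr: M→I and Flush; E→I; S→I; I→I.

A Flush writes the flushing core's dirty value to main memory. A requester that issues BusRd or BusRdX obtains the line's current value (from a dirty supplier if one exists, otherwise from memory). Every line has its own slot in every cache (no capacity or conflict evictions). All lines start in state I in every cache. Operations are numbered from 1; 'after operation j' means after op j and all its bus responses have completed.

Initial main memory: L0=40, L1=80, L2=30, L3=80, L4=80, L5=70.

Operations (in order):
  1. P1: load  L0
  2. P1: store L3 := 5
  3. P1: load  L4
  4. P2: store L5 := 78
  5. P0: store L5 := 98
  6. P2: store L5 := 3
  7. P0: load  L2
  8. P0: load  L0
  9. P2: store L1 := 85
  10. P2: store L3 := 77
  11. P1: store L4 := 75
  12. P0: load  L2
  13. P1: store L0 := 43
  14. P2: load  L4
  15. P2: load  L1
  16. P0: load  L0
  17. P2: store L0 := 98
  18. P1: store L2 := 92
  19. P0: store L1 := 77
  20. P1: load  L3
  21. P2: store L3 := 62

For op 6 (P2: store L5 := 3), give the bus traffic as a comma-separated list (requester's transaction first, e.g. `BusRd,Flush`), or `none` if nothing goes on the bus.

[1] P1: load  L0 | P0:I, P1:E(40), P2:I | bus: BusRd
[2] P1: store L3 := 5 | P0:I, P1:M(5), P2:I | bus: BusRdX
[3] P1: load  L4 | P0:I, P1:E(80), P2:I | bus: BusRd
[4] P2: store L5 := 78 | P0:I, P1:I, P2:M(78) | bus: BusRdX
[5] P0: store L5 := 98 | P0:M(98), P1:I, P2:I | bus: BusRdX,Flush
[6] P2: store L5 := 3 | P0:I, P1:I, P2:M(3) | bus: BusRdX,Flush
[7] P0: load  L2 | P0:E(30), P1:I, P2:I | bus: BusRd
[8] P0: load  L0 | P0:S(40), P1:S(40), P2:I | bus: BusRd
[9] P2: store L1 := 85 | P0:I, P1:I, P2:M(85) | bus: BusRdX
[10] P2: store L3 := 77 | P0:I, P1:I, P2:M(77) | bus: BusRdX,Flush
[11] P1: store L4 := 75 | P0:I, P1:M(75), P2:I | bus: none
[12] P0: load  L2 | P0:E(30), P1:I, P2:I | bus: none
[13] P1: store L0 := 43 | P0:I, P1:M(43), P2:I | bus: BusUpgr
[14] P2: load  L4 | P0:I, P1:S(75), P2:S(75) | bus: BusRd,Flush
[15] P2: load  L1 | P0:I, P1:I, P2:M(85) | bus: none
[16] P0: load  L0 | P0:S(43), P1:S(43), P2:I | bus: BusRd,Flush
[17] P2: store L0 := 98 | P0:I, P1:I, P2:M(98) | bus: BusRdX
[18] P1: store L2 := 92 | P0:I, P1:M(92), P2:I | bus: BusRdX
[19] P0: store L1 := 77 | P0:M(77), P1:I, P2:I | bus: BusRdX,Flush
[20] P1: load  L3 | P0:I, P1:S(77), P2:S(77) | bus: BusRd,Flush
[21] P2: store L3 := 62 | P0:I, P1:I, P2:M(62) | bus: BusUpgr

bus = BusRdX,Flush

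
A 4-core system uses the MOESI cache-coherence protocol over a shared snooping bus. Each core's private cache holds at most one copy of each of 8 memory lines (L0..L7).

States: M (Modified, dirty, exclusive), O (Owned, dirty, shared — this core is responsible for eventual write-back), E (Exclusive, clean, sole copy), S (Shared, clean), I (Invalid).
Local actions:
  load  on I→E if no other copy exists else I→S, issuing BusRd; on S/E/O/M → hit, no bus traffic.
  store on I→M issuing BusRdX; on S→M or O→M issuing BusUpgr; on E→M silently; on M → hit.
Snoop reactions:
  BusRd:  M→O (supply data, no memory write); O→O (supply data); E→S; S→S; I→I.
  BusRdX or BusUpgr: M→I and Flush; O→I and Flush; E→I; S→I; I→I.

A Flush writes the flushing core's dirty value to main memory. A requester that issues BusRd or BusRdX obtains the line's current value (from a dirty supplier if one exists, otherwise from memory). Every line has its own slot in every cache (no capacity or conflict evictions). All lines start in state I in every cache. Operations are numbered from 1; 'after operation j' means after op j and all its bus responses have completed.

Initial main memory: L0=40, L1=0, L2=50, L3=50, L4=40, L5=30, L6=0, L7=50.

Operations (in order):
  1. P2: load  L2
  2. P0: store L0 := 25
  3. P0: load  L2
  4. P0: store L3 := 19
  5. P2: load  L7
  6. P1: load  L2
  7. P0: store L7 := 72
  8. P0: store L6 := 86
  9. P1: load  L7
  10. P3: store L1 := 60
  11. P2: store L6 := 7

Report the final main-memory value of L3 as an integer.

1. P2: load  L2  bus=[BusRd]  L2: P0=I P1=I P2=E P3=I  mem[L2]=50
2. P0: store L0 := 25  bus=[BusRdX]  L0: P0=M P1=I P2=I P3=I  mem[L0]=40
3. P0: load  L2  bus=[BusRd]  L2: P0=S P1=I P2=S P3=I  mem[L2]=50
4. P0: store L3 := 19  bus=[BusRdX]  L3: P0=M P1=I P2=I P3=I  mem[L3]=50
5. P2: load  L7  bus=[BusRd]  L7: P0=I P1=I P2=E P3=I  mem[L7]=50
6. P1: load  L2  bus=[BusRd]  L2: P0=S P1=S P2=S P3=I  mem[L2]=50
7. P0: store L7 := 72  bus=[BusRdX]  L7: P0=M P1=I P2=I P3=I  mem[L7]=50
8. P0: store L6 := 86  bus=[BusRdX]  L6: P0=M P1=I P2=I P3=I  mem[L6]=0
9. P1: load  L7  bus=[BusRd]  L7: P0=O P1=S P2=I P3=I  mem[L7]=50
10. P3: store L1 := 60  bus=[BusRdX]  L1: P0=I P1=I P2=I P3=M  mem[L1]=0
11. P2: store L6 := 7  bus=[BusRdX,Flush]  L6: P0=I P1=I P2=M P3=I  mem[L6]=86

memory[L3] = 50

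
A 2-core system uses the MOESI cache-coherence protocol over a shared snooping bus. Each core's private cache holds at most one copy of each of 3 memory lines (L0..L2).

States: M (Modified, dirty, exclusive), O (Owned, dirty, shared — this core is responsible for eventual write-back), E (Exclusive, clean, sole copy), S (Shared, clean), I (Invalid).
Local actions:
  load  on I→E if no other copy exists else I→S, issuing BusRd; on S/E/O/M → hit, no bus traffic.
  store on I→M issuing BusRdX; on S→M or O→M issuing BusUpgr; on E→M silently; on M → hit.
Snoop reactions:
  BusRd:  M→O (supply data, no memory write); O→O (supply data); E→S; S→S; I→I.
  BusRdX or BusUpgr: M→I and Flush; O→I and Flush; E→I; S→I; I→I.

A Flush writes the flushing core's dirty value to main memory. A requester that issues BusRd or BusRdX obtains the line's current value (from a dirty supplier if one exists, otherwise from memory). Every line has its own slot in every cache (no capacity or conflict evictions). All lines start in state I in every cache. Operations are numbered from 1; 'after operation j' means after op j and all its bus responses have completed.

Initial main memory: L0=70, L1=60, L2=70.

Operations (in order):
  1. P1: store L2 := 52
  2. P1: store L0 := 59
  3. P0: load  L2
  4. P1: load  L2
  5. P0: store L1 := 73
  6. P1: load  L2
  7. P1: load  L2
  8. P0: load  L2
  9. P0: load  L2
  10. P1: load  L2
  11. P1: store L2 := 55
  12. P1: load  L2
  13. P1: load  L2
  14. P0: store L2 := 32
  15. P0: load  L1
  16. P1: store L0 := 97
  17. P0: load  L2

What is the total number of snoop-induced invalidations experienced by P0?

step 1: P1: store L2 := 52  ⟶  IM  (L2)  txn=BusRdX  M[L2]=70
step 2: P1: store L0 := 59  ⟶  IM  (L0)  txn=BusRdX  M[L0]=70
step 3: P0: load  L2  ⟶  SO  (L2)  txn=BusRd  M[L2]=70
step 4: P1: load  L2  ⟶  SO  (L2)  txn=∅  M[L2]=70
step 5: P0: store L1 := 73  ⟶  MI  (L1)  txn=BusRdX  M[L1]=60
step 6: P1: load  L2  ⟶  SO  (L2)  txn=∅  M[L2]=70
step 7: P1: load  L2  ⟶  SO  (L2)  txn=∅  M[L2]=70
step 8: P0: load  L2  ⟶  SO  (L2)  txn=∅  M[L2]=70
step 9: P0: load  L2  ⟶  SO  (L2)  txn=∅  M[L2]=70
step 10: P1: load  L2  ⟶  SO  (L2)  txn=∅  M[L2]=70
step 11: P1: store L2 := 55  ⟶  IM  (L2)  txn=BusUpgr  M[L2]=70
step 12: P1: load  L2  ⟶  IM  (L2)  txn=∅  M[L2]=70
step 13: P1: load  L2  ⟶  IM  (L2)  txn=∅  M[L2]=70
step 14: P0: store L2 := 32  ⟶  MI  (L2)  txn=BusRdX+Flush  M[L2]=55
step 15: P0: load  L1  ⟶  MI  (L1)  txn=∅  M[L1]=60
step 16: P1: store L0 := 97  ⟶  IM  (L0)  txn=∅  M[L0]=70
step 17: P0: load  L2  ⟶  MI  (L2)  txn=∅  M[L2]=55

invalidations = 1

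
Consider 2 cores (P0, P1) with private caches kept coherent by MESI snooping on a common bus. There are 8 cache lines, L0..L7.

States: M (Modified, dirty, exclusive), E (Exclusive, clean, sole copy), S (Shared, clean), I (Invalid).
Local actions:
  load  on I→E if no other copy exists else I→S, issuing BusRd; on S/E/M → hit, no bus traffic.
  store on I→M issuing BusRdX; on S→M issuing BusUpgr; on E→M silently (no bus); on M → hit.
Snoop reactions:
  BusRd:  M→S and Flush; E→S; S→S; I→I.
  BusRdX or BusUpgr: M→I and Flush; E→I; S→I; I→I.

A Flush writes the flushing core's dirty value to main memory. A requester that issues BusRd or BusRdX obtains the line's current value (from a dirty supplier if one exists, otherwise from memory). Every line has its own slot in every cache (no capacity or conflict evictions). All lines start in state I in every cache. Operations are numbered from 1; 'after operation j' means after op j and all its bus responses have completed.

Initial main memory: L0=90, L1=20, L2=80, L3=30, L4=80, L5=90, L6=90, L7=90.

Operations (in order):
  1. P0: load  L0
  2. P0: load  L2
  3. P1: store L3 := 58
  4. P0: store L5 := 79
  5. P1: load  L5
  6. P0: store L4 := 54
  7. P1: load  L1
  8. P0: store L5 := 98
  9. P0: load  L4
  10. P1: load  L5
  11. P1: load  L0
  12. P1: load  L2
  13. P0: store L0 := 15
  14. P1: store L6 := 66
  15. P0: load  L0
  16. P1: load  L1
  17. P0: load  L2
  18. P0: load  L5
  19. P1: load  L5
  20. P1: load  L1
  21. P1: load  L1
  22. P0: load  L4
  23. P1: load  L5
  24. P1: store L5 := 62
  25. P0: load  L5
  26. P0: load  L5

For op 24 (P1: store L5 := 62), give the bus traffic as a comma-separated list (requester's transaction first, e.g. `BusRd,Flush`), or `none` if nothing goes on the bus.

bus = BusUpgr

step 1: P0: load  L0  ⟶  EI  (L0)  txn=BusRd  M[L0]=90
step 2: P0: load  L2  ⟶  EI  (L2)  txn=BusRd  M[L2]=80
step 3: P1: store L3 := 58  ⟶  IM  (L3)  txn=BusRdX  M[L3]=30
step 4: P0: store L5 := 79  ⟶  MI  (L5)  txn=BusRdX  M[L5]=90
step 5: P1: load  L5  ⟶  SS  (L5)  txn=BusRd+Flush  M[L5]=79
step 6: P0: store L4 := 54  ⟶  MI  (L4)  txn=BusRdX  M[L4]=80
step 7: P1: load  L1  ⟶  IE  (L1)  txn=BusRd  M[L1]=20
step 8: P0: store L5 := 98  ⟶  MI  (L5)  txn=BusUpgr  M[L5]=79
step 9: P0: load  L4  ⟶  MI  (L4)  txn=∅  M[L4]=80
step 10: P1: load  L5  ⟶  SS  (L5)  txn=BusRd+Flush  M[L5]=98
step 11: P1: load  L0  ⟶  SS  (L0)  txn=BusRd  M[L0]=90
step 12: P1: load  L2  ⟶  SS  (L2)  txn=BusRd  M[L2]=80
step 13: P0: store L0 := 15  ⟶  MI  (L0)  txn=BusUpgr  M[L0]=90
step 14: P1: store L6 := 66  ⟶  IM  (L6)  txn=BusRdX  M[L6]=90
step 15: P0: load  L0  ⟶  MI  (L0)  txn=∅  M[L0]=90
step 16: P1: load  L1  ⟶  IE  (L1)  txn=∅  M[L1]=20
step 17: P0: load  L2  ⟶  SS  (L2)  txn=∅  M[L2]=80
step 18: P0: load  L5  ⟶  SS  (L5)  txn=∅  M[L5]=98
step 19: P1: load  L5  ⟶  SS  (L5)  txn=∅  M[L5]=98
step 20: P1: load  L1  ⟶  IE  (L1)  txn=∅  M[L1]=20
step 21: P1: load  L1  ⟶  IE  (L1)  txn=∅  M[L1]=20
step 22: P0: load  L4  ⟶  MI  (L4)  txn=∅  M[L4]=80
step 23: P1: load  L5  ⟶  SS  (L5)  txn=∅  M[L5]=98
step 24: P1: store L5 := 62  ⟶  IM  (L5)  txn=BusUpgr  M[L5]=98
step 25: P0: load  L5  ⟶  SS  (L5)  txn=BusRd+Flush  M[L5]=62
step 26: P0: load  L5  ⟶  SS  (L5)  txn=∅  M[L5]=62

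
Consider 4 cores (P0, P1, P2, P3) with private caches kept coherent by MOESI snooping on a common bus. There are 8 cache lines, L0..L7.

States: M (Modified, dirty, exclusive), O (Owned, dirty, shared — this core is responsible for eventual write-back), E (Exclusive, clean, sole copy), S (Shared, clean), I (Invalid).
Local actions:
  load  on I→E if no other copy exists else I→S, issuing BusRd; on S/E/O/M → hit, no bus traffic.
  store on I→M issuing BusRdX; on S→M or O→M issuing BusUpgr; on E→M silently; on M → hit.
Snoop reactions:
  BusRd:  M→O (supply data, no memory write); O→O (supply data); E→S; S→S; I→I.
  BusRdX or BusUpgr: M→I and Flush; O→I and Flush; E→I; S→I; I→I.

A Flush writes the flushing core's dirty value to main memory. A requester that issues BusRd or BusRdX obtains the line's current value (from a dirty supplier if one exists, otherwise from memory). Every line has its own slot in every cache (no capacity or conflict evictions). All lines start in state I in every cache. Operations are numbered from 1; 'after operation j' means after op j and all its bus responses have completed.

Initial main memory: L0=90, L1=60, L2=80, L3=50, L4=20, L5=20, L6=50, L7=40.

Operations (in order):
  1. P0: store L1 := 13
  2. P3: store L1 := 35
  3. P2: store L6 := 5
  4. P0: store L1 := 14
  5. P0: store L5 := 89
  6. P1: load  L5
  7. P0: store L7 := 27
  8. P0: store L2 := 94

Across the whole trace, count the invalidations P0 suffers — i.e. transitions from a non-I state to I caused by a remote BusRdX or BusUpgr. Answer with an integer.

invalidations = 1

1. P0: store L1 := 13  bus=[BusRdX]  L1: P0=M P1=I P2=I P3=I  mem[L1]=60
2. P3: store L1 := 35  bus=[BusRdX,Flush]  L1: P0=I P1=I P2=I P3=M  mem[L1]=13
3. P2: store L6 := 5  bus=[BusRdX]  L6: P0=I P1=I P2=M P3=I  mem[L6]=50
4. P0: store L1 := 14  bus=[BusRdX,Flush]  L1: P0=M P1=I P2=I P3=I  mem[L1]=35
5. P0: store L5 := 89  bus=[BusRdX]  L5: P0=M P1=I P2=I P3=I  mem[L5]=20
6. P1: load  L5  bus=[BusRd]  L5: P0=O P1=S P2=I P3=I  mem[L5]=20
7. P0: store L7 := 27  bus=[BusRdX]  L7: P0=M P1=I P2=I P3=I  mem[L7]=40
8. P0: store L2 := 94  bus=[BusRdX]  L2: P0=M P1=I P2=I P3=I  mem[L2]=80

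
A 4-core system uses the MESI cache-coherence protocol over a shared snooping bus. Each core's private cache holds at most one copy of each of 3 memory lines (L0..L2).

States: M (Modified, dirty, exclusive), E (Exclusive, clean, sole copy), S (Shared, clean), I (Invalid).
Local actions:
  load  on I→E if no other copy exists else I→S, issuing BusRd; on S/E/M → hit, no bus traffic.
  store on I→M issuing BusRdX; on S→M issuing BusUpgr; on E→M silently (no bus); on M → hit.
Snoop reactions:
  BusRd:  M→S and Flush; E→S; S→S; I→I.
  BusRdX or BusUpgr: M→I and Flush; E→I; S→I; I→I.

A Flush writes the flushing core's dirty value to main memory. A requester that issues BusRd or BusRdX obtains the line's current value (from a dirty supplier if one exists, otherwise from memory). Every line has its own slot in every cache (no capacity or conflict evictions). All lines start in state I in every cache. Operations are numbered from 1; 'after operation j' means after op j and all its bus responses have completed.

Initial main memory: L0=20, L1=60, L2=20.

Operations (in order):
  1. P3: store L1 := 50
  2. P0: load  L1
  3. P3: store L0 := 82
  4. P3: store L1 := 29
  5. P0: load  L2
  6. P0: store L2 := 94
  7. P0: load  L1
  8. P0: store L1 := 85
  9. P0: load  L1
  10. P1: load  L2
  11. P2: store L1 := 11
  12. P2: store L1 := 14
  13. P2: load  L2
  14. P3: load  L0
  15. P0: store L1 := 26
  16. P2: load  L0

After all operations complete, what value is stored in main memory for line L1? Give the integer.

[1] P3: store L1 := 50 | P0:I, P1:I, P2:I, P3:M(50) | bus: BusRdX
[2] P0: load  L1 | P0:S(50), P1:I, P2:I, P3:S(50) | bus: BusRd,Flush
[3] P3: store L0 := 82 | P0:I, P1:I, P2:I, P3:M(82) | bus: BusRdX
[4] P3: store L1 := 29 | P0:I, P1:I, P2:I, P3:M(29) | bus: BusUpgr
[5] P0: load  L2 | P0:E(20), P1:I, P2:I, P3:I | bus: BusRd
[6] P0: store L2 := 94 | P0:M(94), P1:I, P2:I, P3:I | bus: none
[7] P0: load  L1 | P0:S(29), P1:I, P2:I, P3:S(29) | bus: BusRd,Flush
[8] P0: store L1 := 85 | P0:M(85), P1:I, P2:I, P3:I | bus: BusUpgr
[9] P0: load  L1 | P0:M(85), P1:I, P2:I, P3:I | bus: none
[10] P1: load  L2 | P0:S(94), P1:S(94), P2:I, P3:I | bus: BusRd,Flush
[11] P2: store L1 := 11 | P0:I, P1:I, P2:M(11), P3:I | bus: BusRdX,Flush
[12] P2: store L1 := 14 | P0:I, P1:I, P2:M(14), P3:I | bus: none
[13] P2: load  L2 | P0:S(94), P1:S(94), P2:S(94), P3:I | bus: BusRd
[14] P3: load  L0 | P0:I, P1:I, P2:I, P3:M(82) | bus: none
[15] P0: store L1 := 26 | P0:M(26), P1:I, P2:I, P3:I | bus: BusRdX,Flush
[16] P2: load  L0 | P0:I, P1:I, P2:S(82), P3:S(82) | bus: BusRd,Flush

memory[L1] = 14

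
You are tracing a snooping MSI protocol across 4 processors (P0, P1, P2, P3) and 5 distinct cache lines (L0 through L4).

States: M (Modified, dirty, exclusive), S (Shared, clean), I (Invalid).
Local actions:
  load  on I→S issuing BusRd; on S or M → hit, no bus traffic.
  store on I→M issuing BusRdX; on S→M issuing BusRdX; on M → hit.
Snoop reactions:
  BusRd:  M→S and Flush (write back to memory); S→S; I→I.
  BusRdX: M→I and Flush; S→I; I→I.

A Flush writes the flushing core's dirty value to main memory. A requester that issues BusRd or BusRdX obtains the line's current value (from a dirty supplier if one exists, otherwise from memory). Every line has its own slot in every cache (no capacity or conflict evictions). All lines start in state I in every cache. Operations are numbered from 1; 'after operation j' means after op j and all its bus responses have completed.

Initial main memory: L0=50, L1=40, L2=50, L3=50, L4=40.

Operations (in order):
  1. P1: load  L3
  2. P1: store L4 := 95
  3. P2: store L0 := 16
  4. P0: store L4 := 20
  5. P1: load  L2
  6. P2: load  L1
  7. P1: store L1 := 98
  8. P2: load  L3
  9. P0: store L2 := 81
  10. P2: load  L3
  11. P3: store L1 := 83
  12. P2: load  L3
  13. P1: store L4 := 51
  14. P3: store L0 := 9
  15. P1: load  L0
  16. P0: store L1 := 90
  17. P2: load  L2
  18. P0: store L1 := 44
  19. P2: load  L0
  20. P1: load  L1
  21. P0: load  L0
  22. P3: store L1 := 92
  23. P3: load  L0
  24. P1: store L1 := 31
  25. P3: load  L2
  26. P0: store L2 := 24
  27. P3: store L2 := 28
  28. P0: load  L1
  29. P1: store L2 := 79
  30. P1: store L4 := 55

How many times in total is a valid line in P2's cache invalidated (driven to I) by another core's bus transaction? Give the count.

[1] P1: load  L3 | P0:I, P1:S(50), P2:I, P3:I | bus: BusRd
[2] P1: store L4 := 95 | P0:I, P1:M(95), P2:I, P3:I | bus: BusRdX
[3] P2: store L0 := 16 | P0:I, P1:I, P2:M(16), P3:I | bus: BusRdX
[4] P0: store L4 := 20 | P0:M(20), P1:I, P2:I, P3:I | bus: BusRdX,Flush
[5] P1: load  L2 | P0:I, P1:S(50), P2:I, P3:I | bus: BusRd
[6] P2: load  L1 | P0:I, P1:I, P2:S(40), P3:I | bus: BusRd
[7] P1: store L1 := 98 | P0:I, P1:M(98), P2:I, P3:I | bus: BusRdX
[8] P2: load  L3 | P0:I, P1:S(50), P2:S(50), P3:I | bus: BusRd
[9] P0: store L2 := 81 | P0:M(81), P1:I, P2:I, P3:I | bus: BusRdX
[10] P2: load  L3 | P0:I, P1:S(50), P2:S(50), P3:I | bus: none
[11] P3: store L1 := 83 | P0:I, P1:I, P2:I, P3:M(83) | bus: BusRdX,Flush
[12] P2: load  L3 | P0:I, P1:S(50), P2:S(50), P3:I | bus: none
[13] P1: store L4 := 51 | P0:I, P1:M(51), P2:I, P3:I | bus: BusRdX,Flush
[14] P3: store L0 := 9 | P0:I, P1:I, P2:I, P3:M(9) | bus: BusRdX,Flush
[15] P1: load  L0 | P0:I, P1:S(9), P2:I, P3:S(9) | bus: BusRd,Flush
[16] P0: store L1 := 90 | P0:M(90), P1:I, P2:I, P3:I | bus: BusRdX,Flush
[17] P2: load  L2 | P0:S(81), P1:I, P2:S(81), P3:I | bus: BusRd,Flush
[18] P0: store L1 := 44 | P0:M(44), P1:I, P2:I, P3:I | bus: none
[19] P2: load  L0 | P0:I, P1:S(9), P2:S(9), P3:S(9) | bus: BusRd
[20] P1: load  L1 | P0:S(44), P1:S(44), P2:I, P3:I | bus: BusRd,Flush
[21] P0: load  L0 | P0:S(9), P1:S(9), P2:S(9), P3:S(9) | bus: BusRd
[22] P3: store L1 := 92 | P0:I, P1:I, P2:I, P3:M(92) | bus: BusRdX
[23] P3: load  L0 | P0:S(9), P1:S(9), P2:S(9), P3:S(9) | bus: none
[24] P1: store L1 := 31 | P0:I, P1:M(31), P2:I, P3:I | bus: BusRdX,Flush
[25] P3: load  L2 | P0:S(81), P1:I, P2:S(81), P3:S(81) | bus: BusRd
[26] P0: store L2 := 24 | P0:M(24), P1:I, P2:I, P3:I | bus: BusRdX
[27] P3: store L2 := 28 | P0:I, P1:I, P2:I, P3:M(28) | bus: BusRdX,Flush
[28] P0: load  L1 | P0:S(31), P1:S(31), P2:I, P3:I | bus: BusRd,Flush
[29] P1: store L2 := 79 | P0:I, P1:M(79), P2:I, P3:I | bus: BusRdX,Flush
[30] P1: store L4 := 55 | P0:I, P1:M(55), P2:I, P3:I | bus: none

invalidations = 3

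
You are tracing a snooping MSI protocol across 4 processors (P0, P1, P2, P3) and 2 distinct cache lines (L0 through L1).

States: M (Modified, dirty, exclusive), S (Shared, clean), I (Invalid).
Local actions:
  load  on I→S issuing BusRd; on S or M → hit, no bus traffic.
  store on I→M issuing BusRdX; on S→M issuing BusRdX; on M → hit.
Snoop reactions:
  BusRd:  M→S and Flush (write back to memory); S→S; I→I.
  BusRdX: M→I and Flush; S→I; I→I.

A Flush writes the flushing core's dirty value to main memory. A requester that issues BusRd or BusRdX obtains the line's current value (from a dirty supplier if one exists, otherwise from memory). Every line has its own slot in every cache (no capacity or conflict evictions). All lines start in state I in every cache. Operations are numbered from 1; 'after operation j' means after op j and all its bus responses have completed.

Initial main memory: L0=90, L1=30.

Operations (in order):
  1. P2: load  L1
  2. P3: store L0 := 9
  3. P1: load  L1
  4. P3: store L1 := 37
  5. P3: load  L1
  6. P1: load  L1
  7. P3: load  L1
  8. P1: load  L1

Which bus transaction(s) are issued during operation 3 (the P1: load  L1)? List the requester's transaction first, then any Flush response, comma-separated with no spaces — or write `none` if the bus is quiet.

  op1 P2: load  L1 → I/I/S/I on L1; bus BusRd; mem=30
  op2 P3: store L0 := 9 → I/I/I/M on L0; bus BusRdX; mem=90
  op3 P1: load  L1 → I/S/S/I on L1; bus BusRd; mem=30
  op4 P3: store L1 := 37 → I/I/I/M on L1; bus BusRdX; mem=30
  op5 P3: load  L1 → I/I/I/M on L1; bus (none); mem=30
  op6 P1: load  L1 → I/S/I/S on L1; bus BusRd Flush; mem=37
  op7 P3: load  L1 → I/S/I/S on L1; bus (none); mem=37
  op8 P1: load  L1 → I/S/I/S on L1; bus (none); mem=37

bus = BusRd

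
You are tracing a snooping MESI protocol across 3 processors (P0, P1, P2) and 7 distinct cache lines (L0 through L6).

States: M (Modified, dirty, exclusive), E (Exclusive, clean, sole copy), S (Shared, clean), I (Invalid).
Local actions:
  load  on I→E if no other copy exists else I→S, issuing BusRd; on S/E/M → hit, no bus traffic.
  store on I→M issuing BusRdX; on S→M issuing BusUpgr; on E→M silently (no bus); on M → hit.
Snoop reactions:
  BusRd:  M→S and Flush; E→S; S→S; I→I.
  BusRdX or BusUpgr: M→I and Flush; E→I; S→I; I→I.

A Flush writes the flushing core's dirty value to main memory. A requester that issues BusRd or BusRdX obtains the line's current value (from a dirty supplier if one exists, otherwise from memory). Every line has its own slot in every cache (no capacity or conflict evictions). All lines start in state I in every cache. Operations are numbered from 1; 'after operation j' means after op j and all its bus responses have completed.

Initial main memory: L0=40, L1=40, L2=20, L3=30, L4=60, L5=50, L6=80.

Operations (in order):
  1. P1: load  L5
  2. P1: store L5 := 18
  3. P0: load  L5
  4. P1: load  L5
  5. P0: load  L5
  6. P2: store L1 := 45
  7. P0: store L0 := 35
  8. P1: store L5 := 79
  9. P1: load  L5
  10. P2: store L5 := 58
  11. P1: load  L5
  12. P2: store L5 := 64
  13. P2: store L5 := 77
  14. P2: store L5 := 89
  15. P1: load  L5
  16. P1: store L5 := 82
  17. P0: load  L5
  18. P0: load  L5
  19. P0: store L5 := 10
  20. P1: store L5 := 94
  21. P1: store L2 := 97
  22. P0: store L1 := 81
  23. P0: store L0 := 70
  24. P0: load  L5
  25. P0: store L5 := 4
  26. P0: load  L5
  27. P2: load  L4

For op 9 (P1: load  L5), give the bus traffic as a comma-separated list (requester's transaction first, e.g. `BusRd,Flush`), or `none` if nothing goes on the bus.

bus = none

  op1 P1: load  L5 → I/E/I on L5; bus BusRd; mem=50
  op2 P1: store L5 := 18 → I/M/I on L5; bus (none); mem=50
  op3 P0: load  L5 → S/S/I on L5; bus BusRd Flush; mem=18
  op4 P1: load  L5 → S/S/I on L5; bus (none); mem=18
  op5 P0: load  L5 → S/S/I on L5; bus (none); mem=18
  op6 P2: store L1 := 45 → I/I/M on L1; bus BusRdX; mem=40
  op7 P0: store L0 := 35 → M/I/I on L0; bus BusRdX; mem=40
  op8 P1: store L5 := 79 → I/M/I on L5; bus BusUpgr; mem=18
  op9 P1: load  L5 → I/M/I on L5; bus (none); mem=18
  op10 P2: store L5 := 58 → I/I/M on L5; bus BusRdX Flush; mem=79
  op11 P1: load  L5 → I/S/S on L5; bus BusRd Flush; mem=58
  op12 P2: store L5 := 64 → I/I/M on L5; bus BusUpgr; mem=58
  op13 P2: store L5 := 77 → I/I/M on L5; bus (none); mem=58
  op14 P2: store L5 := 89 → I/I/M on L5; bus (none); mem=58
  op15 P1: load  L5 → I/S/S on L5; bus BusRd Flush; mem=89
  op16 P1: store L5 := 82 → I/M/I on L5; bus BusUpgr; mem=89
  op17 P0: load  L5 → S/S/I on L5; bus BusRd Flush; mem=82
  op18 P0: load  L5 → S/S/I on L5; bus (none); mem=82
  op19 P0: store L5 := 10 → M/I/I on L5; bus BusUpgr; mem=82
  op20 P1: store L5 := 94 → I/M/I on L5; bus BusRdX Flush; mem=10
  op21 P1: store L2 := 97 → I/M/I on L2; bus BusRdX; mem=20
  op22 P0: store L1 := 81 → M/I/I on L1; bus BusRdX Flush; mem=45
  op23 P0: store L0 := 70 → M/I/I on L0; bus (none); mem=40
  op24 P0: load  L5 → S/S/I on L5; bus BusRd Flush; mem=94
  op25 P0: store L5 := 4 → M/I/I on L5; bus BusUpgr; mem=94
  op26 P0: load  L5 → M/I/I on L5; bus (none); mem=94
  op27 P2: load  L4 → I/I/E on L4; bus BusRd; mem=60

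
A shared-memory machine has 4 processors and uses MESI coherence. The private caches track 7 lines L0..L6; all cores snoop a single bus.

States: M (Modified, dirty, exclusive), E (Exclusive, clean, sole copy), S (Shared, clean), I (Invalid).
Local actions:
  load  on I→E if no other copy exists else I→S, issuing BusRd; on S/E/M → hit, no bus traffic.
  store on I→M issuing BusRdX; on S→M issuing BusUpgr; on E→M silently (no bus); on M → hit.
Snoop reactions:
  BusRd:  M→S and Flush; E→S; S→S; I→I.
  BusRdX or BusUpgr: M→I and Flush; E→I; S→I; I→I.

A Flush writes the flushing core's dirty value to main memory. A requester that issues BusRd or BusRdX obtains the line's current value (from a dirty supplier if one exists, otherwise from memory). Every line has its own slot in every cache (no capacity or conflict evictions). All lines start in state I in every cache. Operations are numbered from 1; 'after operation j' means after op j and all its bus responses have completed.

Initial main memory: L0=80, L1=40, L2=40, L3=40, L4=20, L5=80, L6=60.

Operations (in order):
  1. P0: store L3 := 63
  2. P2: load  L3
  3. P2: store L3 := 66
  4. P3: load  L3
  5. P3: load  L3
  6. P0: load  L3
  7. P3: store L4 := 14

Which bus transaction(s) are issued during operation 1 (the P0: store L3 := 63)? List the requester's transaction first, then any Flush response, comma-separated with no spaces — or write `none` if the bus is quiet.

bus = BusRdX

step 1: P0: store L3 := 63  ⟶  MIII  (L3)  txn=BusRdX  M[L3]=40
step 2: P2: load  L3  ⟶  SISI  (L3)  txn=BusRd+Flush  M[L3]=63
step 3: P2: store L3 := 66  ⟶  IIMI  (L3)  txn=BusUpgr  M[L3]=63
step 4: P3: load  L3  ⟶  IISS  (L3)  txn=BusRd+Flush  M[L3]=66
step 5: P3: load  L3  ⟶  IISS  (L3)  txn=∅  M[L3]=66
step 6: P0: load  L3  ⟶  SISS  (L3)  txn=BusRd  M[L3]=66
step 7: P3: store L4 := 14  ⟶  IIIM  (L4)  txn=BusRdX  M[L4]=20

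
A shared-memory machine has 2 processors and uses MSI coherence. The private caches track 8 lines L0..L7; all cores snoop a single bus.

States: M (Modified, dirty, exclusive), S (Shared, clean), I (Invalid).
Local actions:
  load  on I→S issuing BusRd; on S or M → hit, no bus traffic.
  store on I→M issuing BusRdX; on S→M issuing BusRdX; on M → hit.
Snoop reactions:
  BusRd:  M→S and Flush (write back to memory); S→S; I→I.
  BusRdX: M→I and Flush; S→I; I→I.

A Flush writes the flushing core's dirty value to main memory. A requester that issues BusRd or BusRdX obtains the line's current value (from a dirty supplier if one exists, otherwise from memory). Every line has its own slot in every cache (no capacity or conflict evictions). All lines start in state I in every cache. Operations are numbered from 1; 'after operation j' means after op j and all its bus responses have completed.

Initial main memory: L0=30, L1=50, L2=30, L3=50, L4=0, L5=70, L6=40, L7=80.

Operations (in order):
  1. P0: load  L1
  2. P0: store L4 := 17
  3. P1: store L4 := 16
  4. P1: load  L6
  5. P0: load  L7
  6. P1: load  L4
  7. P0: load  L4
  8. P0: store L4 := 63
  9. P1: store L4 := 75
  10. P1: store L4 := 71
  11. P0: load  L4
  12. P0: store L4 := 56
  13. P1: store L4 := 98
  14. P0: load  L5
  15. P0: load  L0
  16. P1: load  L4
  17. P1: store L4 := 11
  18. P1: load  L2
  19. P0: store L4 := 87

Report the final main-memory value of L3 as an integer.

memory[L3] = 50

step 1: P0: load  L1  ⟶  SI  (L1)  txn=BusRd  M[L1]=50
step 2: P0: store L4 := 17  ⟶  MI  (L4)  txn=BusRdX  M[L4]=0
step 3: P1: store L4 := 16  ⟶  IM  (L4)  txn=BusRdX+Flush  M[L4]=17
step 4: P1: load  L6  ⟶  IS  (L6)  txn=BusRd  M[L6]=40
step 5: P0: load  L7  ⟶  SI  (L7)  txn=BusRd  M[L7]=80
step 6: P1: load  L4  ⟶  IM  (L4)  txn=∅  M[L4]=17
step 7: P0: load  L4  ⟶  SS  (L4)  txn=BusRd+Flush  M[L4]=16
step 8: P0: store L4 := 63  ⟶  MI  (L4)  txn=BusRdX  M[L4]=16
step 9: P1: store L4 := 75  ⟶  IM  (L4)  txn=BusRdX+Flush  M[L4]=63
step 10: P1: store L4 := 71  ⟶  IM  (L4)  txn=∅  M[L4]=63
step 11: P0: load  L4  ⟶  SS  (L4)  txn=BusRd+Flush  M[L4]=71
step 12: P0: store L4 := 56  ⟶  MI  (L4)  txn=BusRdX  M[L4]=71
step 13: P1: store L4 := 98  ⟶  IM  (L4)  txn=BusRdX+Flush  M[L4]=56
step 14: P0: load  L5  ⟶  SI  (L5)  txn=BusRd  M[L5]=70
step 15: P0: load  L0  ⟶  SI  (L0)  txn=BusRd  M[L0]=30
step 16: P1: load  L4  ⟶  IM  (L4)  txn=∅  M[L4]=56
step 17: P1: store L4 := 11  ⟶  IM  (L4)  txn=∅  M[L4]=56
step 18: P1: load  L2  ⟶  IS  (L2)  txn=BusRd  M[L2]=30
step 19: P0: store L4 := 87  ⟶  MI  (L4)  txn=BusRdX+Flush  M[L4]=11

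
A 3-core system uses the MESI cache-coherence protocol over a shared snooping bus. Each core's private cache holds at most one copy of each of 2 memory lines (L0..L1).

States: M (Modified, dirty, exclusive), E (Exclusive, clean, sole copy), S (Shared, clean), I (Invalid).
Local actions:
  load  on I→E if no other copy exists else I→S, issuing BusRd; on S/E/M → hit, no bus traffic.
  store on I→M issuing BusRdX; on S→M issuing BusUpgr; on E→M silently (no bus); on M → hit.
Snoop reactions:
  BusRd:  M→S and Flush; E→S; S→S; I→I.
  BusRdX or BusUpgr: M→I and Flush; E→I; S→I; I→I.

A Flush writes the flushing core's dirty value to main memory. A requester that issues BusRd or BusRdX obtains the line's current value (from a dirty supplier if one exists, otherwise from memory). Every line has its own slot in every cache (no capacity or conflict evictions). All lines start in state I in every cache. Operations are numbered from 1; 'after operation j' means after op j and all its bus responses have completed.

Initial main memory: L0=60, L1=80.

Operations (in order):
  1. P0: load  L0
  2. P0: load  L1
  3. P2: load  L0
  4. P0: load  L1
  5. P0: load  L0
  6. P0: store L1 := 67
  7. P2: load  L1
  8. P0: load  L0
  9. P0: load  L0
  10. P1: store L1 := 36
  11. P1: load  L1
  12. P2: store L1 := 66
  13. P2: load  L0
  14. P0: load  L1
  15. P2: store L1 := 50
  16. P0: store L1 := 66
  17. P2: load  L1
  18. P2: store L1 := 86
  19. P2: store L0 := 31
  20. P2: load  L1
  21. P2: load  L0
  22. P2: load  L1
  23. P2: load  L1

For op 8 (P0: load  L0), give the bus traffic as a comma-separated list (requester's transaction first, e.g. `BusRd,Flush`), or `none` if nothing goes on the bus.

bus = none

step 1: P0: load  L0  ⟶  EII  (L0)  txn=BusRd  M[L0]=60
step 2: P0: load  L1  ⟶  EII  (L1)  txn=BusRd  M[L1]=80
step 3: P2: load  L0  ⟶  SIS  (L0)  txn=BusRd  M[L0]=60
step 4: P0: load  L1  ⟶  EII  (L1)  txn=∅  M[L1]=80
step 5: P0: load  L0  ⟶  SIS  (L0)  txn=∅  M[L0]=60
step 6: P0: store L1 := 67  ⟶  MII  (L1)  txn=∅  M[L1]=80
step 7: P2: load  L1  ⟶  SIS  (L1)  txn=BusRd+Flush  M[L1]=67
step 8: P0: load  L0  ⟶  SIS  (L0)  txn=∅  M[L0]=60
step 9: P0: load  L0  ⟶  SIS  (L0)  txn=∅  M[L0]=60
step 10: P1: store L1 := 36  ⟶  IMI  (L1)  txn=BusRdX  M[L1]=67
step 11: P1: load  L1  ⟶  IMI  (L1)  txn=∅  M[L1]=67
step 12: P2: store L1 := 66  ⟶  IIM  (L1)  txn=BusRdX+Flush  M[L1]=36
step 13: P2: load  L0  ⟶  SIS  (L0)  txn=∅  M[L0]=60
step 14: P0: load  L1  ⟶  SIS  (L1)  txn=BusRd+Flush  M[L1]=66
step 15: P2: store L1 := 50  ⟶  IIM  (L1)  txn=BusUpgr  M[L1]=66
step 16: P0: store L1 := 66  ⟶  MII  (L1)  txn=BusRdX+Flush  M[L1]=50
step 17: P2: load  L1  ⟶  SIS  (L1)  txn=BusRd+Flush  M[L1]=66
step 18: P2: store L1 := 86  ⟶  IIM  (L1)  txn=BusUpgr  M[L1]=66
step 19: P2: store L0 := 31  ⟶  IIM  (L0)  txn=BusUpgr  M[L0]=60
step 20: P2: load  L1  ⟶  IIM  (L1)  txn=∅  M[L1]=66
step 21: P2: load  L0  ⟶  IIM  (L0)  txn=∅  M[L0]=60
step 22: P2: load  L1  ⟶  IIM  (L1)  txn=∅  M[L1]=66
step 23: P2: load  L1  ⟶  IIM  (L1)  txn=∅  M[L1]=66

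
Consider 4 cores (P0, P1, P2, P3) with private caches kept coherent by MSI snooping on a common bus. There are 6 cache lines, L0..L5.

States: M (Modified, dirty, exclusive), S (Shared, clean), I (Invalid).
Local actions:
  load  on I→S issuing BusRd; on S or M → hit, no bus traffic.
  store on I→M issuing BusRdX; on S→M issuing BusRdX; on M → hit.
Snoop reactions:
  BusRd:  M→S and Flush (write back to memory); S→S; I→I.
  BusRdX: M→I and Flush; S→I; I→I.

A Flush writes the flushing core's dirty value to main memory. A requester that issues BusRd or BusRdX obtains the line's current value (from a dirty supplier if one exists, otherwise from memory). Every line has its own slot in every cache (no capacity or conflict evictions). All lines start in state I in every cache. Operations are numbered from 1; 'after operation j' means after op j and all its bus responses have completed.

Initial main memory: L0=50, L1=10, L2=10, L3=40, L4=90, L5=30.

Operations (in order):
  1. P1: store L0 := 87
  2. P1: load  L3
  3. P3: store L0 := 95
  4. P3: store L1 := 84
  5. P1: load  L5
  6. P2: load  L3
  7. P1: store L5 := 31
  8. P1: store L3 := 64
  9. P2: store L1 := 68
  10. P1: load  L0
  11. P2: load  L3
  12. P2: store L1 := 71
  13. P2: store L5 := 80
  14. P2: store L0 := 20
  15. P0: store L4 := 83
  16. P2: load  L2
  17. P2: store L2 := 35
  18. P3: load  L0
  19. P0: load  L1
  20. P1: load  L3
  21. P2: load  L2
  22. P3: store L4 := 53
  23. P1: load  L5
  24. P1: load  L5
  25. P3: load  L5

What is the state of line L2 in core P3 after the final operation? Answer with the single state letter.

1. P1: store L0 := 87  bus=[BusRdX]  L0: P0=I P1=M P2=I P3=I  mem[L0]=50
2. P1: load  L3  bus=[BusRd]  L3: P0=I P1=S P2=I P3=I  mem[L3]=40
3. P3: store L0 := 95  bus=[BusRdX,Flush]  L0: P0=I P1=I P2=I P3=M  mem[L0]=87
4. P3: store L1 := 84  bus=[BusRdX]  L1: P0=I P1=I P2=I P3=M  mem[L1]=10
5. P1: load  L5  bus=[BusRd]  L5: P0=I P1=S P2=I P3=I  mem[L5]=30
6. P2: load  L3  bus=[BusRd]  L3: P0=I P1=S P2=S P3=I  mem[L3]=40
7. P1: store L5 := 31  bus=[BusRdX]  L5: P0=I P1=M P2=I P3=I  mem[L5]=30
8. P1: store L3 := 64  bus=[BusRdX]  L3: P0=I P1=M P2=I P3=I  mem[L3]=40
9. P2: store L1 := 68  bus=[BusRdX,Flush]  L1: P0=I P1=I P2=M P3=I  mem[L1]=84
10. P1: load  L0  bus=[BusRd,Flush]  L0: P0=I P1=S P2=I P3=S  mem[L0]=95
11. P2: load  L3  bus=[BusRd,Flush]  L3: P0=I P1=S P2=S P3=I  mem[L3]=64
12. P2: store L1 := 71  bus=[-]  L1: P0=I P1=I P2=M P3=I  mem[L1]=84
13. P2: store L5 := 80  bus=[BusRdX,Flush]  L5: P0=I P1=I P2=M P3=I  mem[L5]=31
14. P2: store L0 := 20  bus=[BusRdX]  L0: P0=I P1=I P2=M P3=I  mem[L0]=95
15. P0: store L4 := 83  bus=[BusRdX]  L4: P0=M P1=I P2=I P3=I  mem[L4]=90
16. P2: load  L2  bus=[BusRd]  L2: P0=I P1=I P2=S P3=I  mem[L2]=10
17. P2: store L2 := 35  bus=[BusRdX]  L2: P0=I P1=I P2=M P3=I  mem[L2]=10
18. P3: load  L0  bus=[BusRd,Flush]  L0: P0=I P1=I P2=S P3=S  mem[L0]=20
19. P0: load  L1  bus=[BusRd,Flush]  L1: P0=S P1=I P2=S P3=I  mem[L1]=71
20. P1: load  L3  bus=[-]  L3: P0=I P1=S P2=S P3=I  mem[L3]=64
21. P2: load  L2  bus=[-]  L2: P0=I P1=I P2=M P3=I  mem[L2]=10
22. P3: store L4 := 53  bus=[BusRdX,Flush]  L4: P0=I P1=I P2=I P3=M  mem[L4]=83
23. P1: load  L5  bus=[BusRd,Flush]  L5: P0=I P1=S P2=S P3=I  mem[L5]=80
24. P1: load  L5  bus=[-]  L5: P0=I P1=S P2=S P3=I  mem[L5]=80
25. P3: load  L5  bus=[BusRd]  L5: P0=I P1=S P2=S P3=S  mem[L5]=80

state = I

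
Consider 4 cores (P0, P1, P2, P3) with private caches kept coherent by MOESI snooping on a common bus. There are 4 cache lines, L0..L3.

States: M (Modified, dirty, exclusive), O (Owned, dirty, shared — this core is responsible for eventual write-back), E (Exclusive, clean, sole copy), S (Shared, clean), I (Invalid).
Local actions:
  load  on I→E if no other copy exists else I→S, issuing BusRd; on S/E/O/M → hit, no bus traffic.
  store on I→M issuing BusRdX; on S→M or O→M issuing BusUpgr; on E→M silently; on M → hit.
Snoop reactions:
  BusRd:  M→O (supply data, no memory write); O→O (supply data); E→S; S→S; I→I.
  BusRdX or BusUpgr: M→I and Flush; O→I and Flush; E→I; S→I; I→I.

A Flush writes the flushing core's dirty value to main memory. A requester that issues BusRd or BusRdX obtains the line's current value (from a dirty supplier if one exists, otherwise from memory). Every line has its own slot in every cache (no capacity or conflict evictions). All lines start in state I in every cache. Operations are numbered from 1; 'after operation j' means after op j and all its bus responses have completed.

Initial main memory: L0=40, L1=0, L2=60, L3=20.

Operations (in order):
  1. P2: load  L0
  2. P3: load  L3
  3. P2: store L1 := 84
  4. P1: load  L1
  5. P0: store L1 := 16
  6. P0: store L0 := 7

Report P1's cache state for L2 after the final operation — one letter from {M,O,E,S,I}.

state = I

1. P2: load  L0  bus=[BusRd]  L0: P0=I P1=I P2=E P3=I  mem[L0]=40
2. P3: load  L3  bus=[BusRd]  L3: P0=I P1=I P2=I P3=E  mem[L3]=20
3. P2: store L1 := 84  bus=[BusRdX]  L1: P0=I P1=I P2=M P3=I  mem[L1]=0
4. P1: load  L1  bus=[BusRd]  L1: P0=I P1=S P2=O P3=I  mem[L1]=0
5. P0: store L1 := 16  bus=[BusRdX,Flush]  L1: P0=M P1=I P2=I P3=I  mem[L1]=84
6. P0: store L0 := 7  bus=[BusRdX]  L0: P0=M P1=I P2=I P3=I  mem[L0]=40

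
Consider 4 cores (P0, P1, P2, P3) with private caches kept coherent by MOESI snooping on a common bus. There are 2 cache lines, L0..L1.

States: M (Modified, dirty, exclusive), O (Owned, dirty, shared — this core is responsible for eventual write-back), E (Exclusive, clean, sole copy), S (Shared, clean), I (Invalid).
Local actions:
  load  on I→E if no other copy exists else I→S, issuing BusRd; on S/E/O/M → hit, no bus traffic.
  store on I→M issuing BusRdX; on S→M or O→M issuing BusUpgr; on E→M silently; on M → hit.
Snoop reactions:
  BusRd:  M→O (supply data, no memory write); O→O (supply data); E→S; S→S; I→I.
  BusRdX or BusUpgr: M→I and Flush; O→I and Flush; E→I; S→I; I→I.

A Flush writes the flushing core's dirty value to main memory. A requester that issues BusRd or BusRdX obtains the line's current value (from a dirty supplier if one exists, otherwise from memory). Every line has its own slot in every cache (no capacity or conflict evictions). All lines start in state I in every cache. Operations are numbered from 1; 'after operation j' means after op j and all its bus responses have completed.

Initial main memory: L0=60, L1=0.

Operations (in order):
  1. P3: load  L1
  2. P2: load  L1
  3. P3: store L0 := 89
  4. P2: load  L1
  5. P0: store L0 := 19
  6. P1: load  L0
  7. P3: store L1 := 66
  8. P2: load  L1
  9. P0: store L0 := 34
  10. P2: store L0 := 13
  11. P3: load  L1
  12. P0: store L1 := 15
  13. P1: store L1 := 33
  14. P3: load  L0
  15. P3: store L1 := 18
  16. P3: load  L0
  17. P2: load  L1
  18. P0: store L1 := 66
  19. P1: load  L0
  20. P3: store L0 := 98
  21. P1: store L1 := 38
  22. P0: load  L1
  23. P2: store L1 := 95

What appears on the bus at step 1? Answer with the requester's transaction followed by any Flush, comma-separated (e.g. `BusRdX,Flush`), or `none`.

bus = BusRd

1. P3: load  L1  bus=[BusRd]  L1: P0=I P1=I P2=I P3=E  mem[L1]=0
2. P2: load  L1  bus=[BusRd]  L1: P0=I P1=I P2=S P3=S  mem[L1]=0
3. P3: store L0 := 89  bus=[BusRdX]  L0: P0=I P1=I P2=I P3=M  mem[L0]=60
4. P2: load  L1  bus=[-]  L1: P0=I P1=I P2=S P3=S  mem[L1]=0
5. P0: store L0 := 19  bus=[BusRdX,Flush]  L0: P0=M P1=I P2=I P3=I  mem[L0]=89
6. P1: load  L0  bus=[BusRd]  L0: P0=O P1=S P2=I P3=I  mem[L0]=89
7. P3: store L1 := 66  bus=[BusUpgr]  L1: P0=I P1=I P2=I P3=M  mem[L1]=0
8. P2: load  L1  bus=[BusRd]  L1: P0=I P1=I P2=S P3=O  mem[L1]=0
9. P0: store L0 := 34  bus=[BusUpgr]  L0: P0=M P1=I P2=I P3=I  mem[L0]=89
10. P2: store L0 := 13  bus=[BusRdX,Flush]  L0: P0=I P1=I P2=M P3=I  mem[L0]=34
11. P3: load  L1  bus=[-]  L1: P0=I P1=I P2=S P3=O  mem[L1]=0
12. P0: store L1 := 15  bus=[BusRdX,Flush]  L1: P0=M P1=I P2=I P3=I  mem[L1]=66
13. P1: store L1 := 33  bus=[BusRdX,Flush]  L1: P0=I P1=M P2=I P3=I  mem[L1]=15
14. P3: load  L0  bus=[BusRd]  L0: P0=I P1=I P2=O P3=S  mem[L0]=34
15. P3: store L1 := 18  bus=[BusRdX,Flush]  L1: P0=I P1=I P2=I P3=M  mem[L1]=33
16. P3: load  L0  bus=[-]  L0: P0=I P1=I P2=O P3=S  mem[L0]=34
17. P2: load  L1  bus=[BusRd]  L1: P0=I P1=I P2=S P3=O  mem[L1]=33
18. P0: store L1 := 66  bus=[BusRdX,Flush]  L1: P0=M P1=I P2=I P3=I  mem[L1]=18
19. P1: load  L0  bus=[BusRd]  L0: P0=I P1=S P2=O P3=S  mem[L0]=34
20. P3: store L0 := 98  bus=[BusUpgr,Flush]  L0: P0=I P1=I P2=I P3=M  mem[L0]=13
21. P1: store L1 := 38  bus=[BusRdX,Flush]  L1: P0=I P1=M P2=I P3=I  mem[L1]=66
22. P0: load  L1  bus=[BusRd]  L1: P0=S P1=O P2=I P3=I  mem[L1]=66
23. P2: store L1 := 95  bus=[BusRdX,Flush]  L1: P0=I P1=I P2=M P3=I  mem[L1]=38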